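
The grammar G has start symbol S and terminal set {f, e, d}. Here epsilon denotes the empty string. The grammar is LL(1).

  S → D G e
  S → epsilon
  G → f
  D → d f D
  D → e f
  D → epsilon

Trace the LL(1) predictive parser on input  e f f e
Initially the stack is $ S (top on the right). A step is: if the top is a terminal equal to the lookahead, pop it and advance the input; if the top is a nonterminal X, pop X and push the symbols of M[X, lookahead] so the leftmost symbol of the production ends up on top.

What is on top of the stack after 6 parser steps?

     Stack      Input      Action
  1  $ S        e f f e $  expand S → D G e
  2  $ e G D    e f f e $  expand D → e f
  3  $ e G f e  e f f e $  match e
  4  $ e G f    f f e $    match f
  5  $ e G      f e $      expand G → f
  6  $ e f      f e $      match f
Stack after step 6: $ e (top = e).

e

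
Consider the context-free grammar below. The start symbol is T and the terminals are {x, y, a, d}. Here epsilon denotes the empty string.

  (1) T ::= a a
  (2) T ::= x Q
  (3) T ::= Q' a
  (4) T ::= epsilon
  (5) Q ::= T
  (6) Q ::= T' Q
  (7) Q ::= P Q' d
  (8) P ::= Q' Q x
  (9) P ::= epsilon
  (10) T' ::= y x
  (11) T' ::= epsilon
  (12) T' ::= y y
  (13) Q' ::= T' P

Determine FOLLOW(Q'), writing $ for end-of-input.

FIRST(T') = {epsilon, y}
FIRST(T) = {epsilon, a, d, x, y}  (via Q' a)
FIRST(Q) = {epsilon, a, d, x, y}  (via T, T' Q, P Q' d)
FIRST(P) = {epsilon, a, d, x, y}  (via Q' Q x)
FIRST(Q') = {epsilon, a, d, x, y}  (via T' P)
FOLLOW(T) includes $ since T is the start symbol.
FOLLOW(Q'): in T::=Q' a, Q' is followed by a with FIRST {a}; in Q::=P Q' d, Q' is followed by d with FIRST {d}; in P::=Q' Q x, Q' is followed by Q x with FIRST {a, d, x, y}. Thus FOLLOW(Q') = {a, d, x, y}.
FOLLOW(P): in Q::=P Q' d, P is followed by Q' d with FIRST {a, d, x, y}; in Q'::=T' P, the suffix after P is empty, so FOLLOW(P) ⊇ FOLLOW(Q') = {a, d, x, y}. Thus FOLLOW(P) = {a, d, x, y}.
FOLLOW(T): in Q::=T, the suffix after T is empty, so FOLLOW(T) ⊇ FOLLOW(Q) = {$, x}. Thus FOLLOW(T) = {$, x}.
FOLLOW(Q): in T::=x Q, the suffix after Q is empty, so FOLLOW(Q) ⊇ FOLLOW(T) = {$, x}; in Q::=T' Q, the suffix after Q is empty (adds nothing new); in P::=Q' Q x, Q is followed by x with FIRST {x}. Thus FOLLOW(Q) = {$, x}.
FOLLOW(T'): in Q::=T' Q, T' is followed by Q with FIRST {epsilon, a, d, x, y}; in Q::=T' Q, the suffix after T' is nullable, so FOLLOW(T') ⊇ FOLLOW(Q) = {$, x}; in Q'::=T' P, T' is followed by P with FIRST {epsilon, a, d, x, y}; in Q'::=T' P, the suffix after T' is nullable, so FOLLOW(T') ⊇ FOLLOW(Q') = {a, d, x, y}. Thus FOLLOW(T') = {$, a, d, x, y}.

{a, d, x, y}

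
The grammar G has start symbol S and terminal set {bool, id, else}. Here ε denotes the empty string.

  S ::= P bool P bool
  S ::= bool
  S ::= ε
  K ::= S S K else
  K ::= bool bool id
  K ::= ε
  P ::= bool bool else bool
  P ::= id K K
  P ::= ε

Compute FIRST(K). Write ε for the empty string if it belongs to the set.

{ε, bool, else, id}

FIRST(P) = {ε, bool, id}
FIRST(S) = {ε, bool, id}  (via P bool P bool)
FIRST(K) = {ε, bool, else, id}  (via S S K else)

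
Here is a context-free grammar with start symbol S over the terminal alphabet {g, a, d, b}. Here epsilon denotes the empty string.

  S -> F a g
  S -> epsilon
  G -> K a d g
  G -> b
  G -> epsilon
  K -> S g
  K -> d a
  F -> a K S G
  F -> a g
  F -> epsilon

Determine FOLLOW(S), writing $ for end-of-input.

{$, a, b, d, g}

FIRST(F): from F->a K S G we get {a}; from F->a g we get {a}; from F->epsilon we get {epsilon}. So FIRST(F) = {epsilon, a}.
FIRST(S): from S->F a g we get {a}; from S->epsilon we get {epsilon}. So FIRST(S) = {epsilon, a}.
FIRST(K): from K->S g we get {a, g}; from K->d a we get {d}. So FIRST(K) = {a, d, g}.
FIRST(G): from G->K a d g we get {a, d, g}; from G->b we get {b}; from G->epsilon we get {epsilon}. So FIRST(G) = {epsilon, a, b, d, g}.
FOLLOW(S) includes $ since S is the start symbol.
FOLLOW(F): in S->F a g, F is followed by a g with FIRST {a}. Thus FOLLOW(F) = {a}.
FOLLOW(S): in K->S g, S is followed by g with FIRST {g}; in F->a K S G, S is followed by G with FIRST {epsilon, a, b, d, g}; in F->a K S G, the suffix after S is nullable, so FOLLOW(S) ⊇ FOLLOW(F) = {a}. Thus FOLLOW(S) = {$, a, b, d, g}.
FOLLOW(G): in F->a K S G, the suffix after G is empty, so FOLLOW(G) ⊇ FOLLOW(F) = {a}. Thus FOLLOW(G) = {a}.
FOLLOW(K): in G->K a d g, K is followed by a d g with FIRST {a}; in F->a K S G, K is followed by S G with FIRST {epsilon, a, b, d, g}; in F->a K S G, the suffix after K is nullable, so FOLLOW(K) ⊇ FOLLOW(F) = {a}. Thus FOLLOW(K) = {a, b, d, g}.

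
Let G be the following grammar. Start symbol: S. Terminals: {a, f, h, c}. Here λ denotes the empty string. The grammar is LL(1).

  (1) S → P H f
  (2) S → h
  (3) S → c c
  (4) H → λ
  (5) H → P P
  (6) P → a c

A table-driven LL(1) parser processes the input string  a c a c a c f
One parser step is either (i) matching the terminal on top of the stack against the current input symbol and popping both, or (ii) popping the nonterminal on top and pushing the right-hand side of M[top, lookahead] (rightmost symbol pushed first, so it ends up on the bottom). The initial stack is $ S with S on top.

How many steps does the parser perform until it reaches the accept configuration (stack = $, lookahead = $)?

      Stack      Input            Action
   1  $ S        a c a c a c f $  expand S → P H f
   2  $ f H P    a c a c a c f $  expand P → a c
   3  $ f H c a  a c a c a c f $  match a
   4  $ f H c    c a c a c f $    match c
   5  $ f H      a c a c f $      expand H → P P
   6  $ f P P    a c a c f $      expand P → a c
   7  $ f P c a  a c a c f $      match a
   8  $ f P c    c a c f $        match c
   9  $ f P      a c f $          expand P → a c
  10  $ f c a    a c f $          match a
  11  $ f c      c f $            match c
  12  $ f        f $              match f
Accept reached after 12 steps.

12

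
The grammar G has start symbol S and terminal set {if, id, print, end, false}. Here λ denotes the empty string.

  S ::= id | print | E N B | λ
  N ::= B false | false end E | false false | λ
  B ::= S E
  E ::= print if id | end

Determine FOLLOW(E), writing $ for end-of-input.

{$, end, false, id, print}

FIRST(E): from E::=print if id we get {print}; from E::=end we get {end}. So FIRST(E) = {end, print}.
FIRST(S): from S::=id we get {id}; from S::=print we get {print}; from S::=E N B we get {end, print}; from S::=λ we get {λ}. So FIRST(S) = {λ, end, id, print}.
FIRST(B): from B::=S E we get {end, id, print}. So FIRST(B) = {end, id, print}.
FIRST(N): from N::=B false we get {end, id, print}; from N::=false end E we get {false}; from N::=false false we get {false}; from N::=λ we get {λ}. So FIRST(N) = {λ, end, false, id, print}.
FOLLOW(S) includes $ since S is the start symbol.
FOLLOW(S): in B::=S E, S is followed by E with FIRST {end, print}. Thus FOLLOW(S) = {$, end, print}.
FOLLOW(N): in S::=E N B, N is followed by B with FIRST {end, id, print}. Thus FOLLOW(N) = {end, id, print}.
FOLLOW(B): in S::=E N B, the suffix after B is empty, so FOLLOW(B) ⊇ FOLLOW(S) = {$, end, print}; in N::=B false, B is followed by false with FIRST {false}. Thus FOLLOW(B) = {$, end, false, print}.
FOLLOW(E): in S::=E N B, E is followed by N B with FIRST {end, false, id, print}; in N::=false end E, the suffix after E is empty, so FOLLOW(E) ⊇ FOLLOW(N) = {end, id, print}; in B::=S E, the suffix after E is empty, so FOLLOW(E) ⊇ FOLLOW(B) = {$, end, false, print}. Thus FOLLOW(E) = {$, end, false, id, print}.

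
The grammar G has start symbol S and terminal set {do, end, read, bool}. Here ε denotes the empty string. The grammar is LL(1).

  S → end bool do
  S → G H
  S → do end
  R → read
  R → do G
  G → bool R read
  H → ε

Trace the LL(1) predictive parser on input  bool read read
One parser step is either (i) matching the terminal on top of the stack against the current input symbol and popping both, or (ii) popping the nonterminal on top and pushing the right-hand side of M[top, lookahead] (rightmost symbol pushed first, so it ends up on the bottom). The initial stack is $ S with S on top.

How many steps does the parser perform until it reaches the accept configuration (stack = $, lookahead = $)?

7

     Stack            Input             Action
  1  $ S              bool read read $  expand S → G H
  2  $ H G            bool read read $  expand G → bool R read
  3  $ H read R bool  bool read read $  match bool
  4  $ H read R       read read $       expand R → read
  5  $ H read read    read read $       match read
  6  $ H read         read $            match read
  7  $ H              $                 expand H → ε
Accept reached after 7 steps.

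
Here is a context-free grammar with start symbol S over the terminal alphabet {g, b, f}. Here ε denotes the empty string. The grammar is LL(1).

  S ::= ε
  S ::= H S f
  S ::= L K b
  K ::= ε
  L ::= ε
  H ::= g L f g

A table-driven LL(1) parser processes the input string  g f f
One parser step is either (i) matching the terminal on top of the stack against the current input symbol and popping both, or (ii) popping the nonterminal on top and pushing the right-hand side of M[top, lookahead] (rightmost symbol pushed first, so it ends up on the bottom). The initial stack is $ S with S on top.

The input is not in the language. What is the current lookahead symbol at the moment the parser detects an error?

f

     Stack          Input    Action
  1  $ S            g f f $  expand S ::= H S f
  2  $ f S H        g f f $  expand H ::= g L f g
  3  $ f S g f L g  g f f $  match g
  4  $ f S g f L    f f $    expand L ::= ε
  5  $ f S g f      f f $    match f
  6  $ f S g        f $      error: top is terminal g but lookahead is f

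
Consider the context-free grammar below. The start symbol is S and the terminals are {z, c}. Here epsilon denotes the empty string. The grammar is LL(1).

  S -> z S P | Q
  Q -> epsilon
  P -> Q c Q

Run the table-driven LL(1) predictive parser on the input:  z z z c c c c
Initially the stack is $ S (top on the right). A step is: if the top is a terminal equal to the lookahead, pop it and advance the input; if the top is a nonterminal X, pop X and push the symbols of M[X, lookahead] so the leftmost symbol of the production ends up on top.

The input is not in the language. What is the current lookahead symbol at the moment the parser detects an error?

step 1: stack=$ S  input=z z z c c c c $  — expand S -> z S P
step 2: stack=$ P S z  input=z z z c c c c $  — match z
step 3: stack=$ P S  input=z z c c c c $  — expand S -> z S P
step 4: stack=$ P P S z  input=z z c c c c $  — match z
step 5: stack=$ P P S  input=z c c c c $  — expand S -> z S P
step 6: stack=$ P P P S z  input=z c c c c $  — match z
step 7: stack=$ P P P S  input=c c c c $  — expand S -> Q
step 8: stack=$ P P P Q  input=c c c c $  — expand Q -> epsilon
step 9: stack=$ P P P  input=c c c c $  — expand P -> Q c Q
step 10: stack=$ P P Q c Q  input=c c c c $  — expand Q -> epsilon
step 11: stack=$ P P Q c  input=c c c c $  — match c
step 12: stack=$ P P Q  input=c c c $  — expand Q -> epsilon
step 13: stack=$ P P  input=c c c $  — expand P -> Q c Q
step 14: stack=$ P Q c Q  input=c c c $  — expand Q -> epsilon
step 15: stack=$ P Q c  input=c c c $  — match c
step 16: stack=$ P Q  input=c c $  — expand Q -> epsilon
step 17: stack=$ P  input=c c $  — expand P -> Q c Q
step 18: stack=$ Q c Q  input=c c $  — expand Q -> epsilon
step 19: stack=$ Q c  input=c c $  — match c
step 20: stack=$ Q  input=c $  — expand Q -> epsilon
step 21: stack=$  input=c $  — error: stack empty but input remains

c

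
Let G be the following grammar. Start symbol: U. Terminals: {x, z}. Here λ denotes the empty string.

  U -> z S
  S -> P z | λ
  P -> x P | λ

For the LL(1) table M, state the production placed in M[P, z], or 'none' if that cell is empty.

P -> λ

FIRST(U): from U->z S we get {z}. So FIRST(U) = {z}.
FIRST(P): from P->x P we get {x}; from P->λ we get {λ}. So FIRST(P) = {λ, x}.
FIRST(S): from S->P z we get {x, z}; from S->λ we get {λ}. So FIRST(S) = {λ, x, z}.
FOLLOW(U) includes $ since U is the start symbol.
FOLLOW(P): in S->P z, P is followed by z with FIRST {z}; in P->x P, the suffix after P is empty (adds nothing new). Thus FOLLOW(P) = {z}.
For P -> x P: FIRST(x P) = {x}, so it goes in M[P, t] for t ∈ {x}.
For P -> λ: FIRST(λ) = {λ}, so it goes in M[P, t] for t ∈ {}; since λ ∈ FIRST, also for every t ∈ FOLLOW(P) = {z}.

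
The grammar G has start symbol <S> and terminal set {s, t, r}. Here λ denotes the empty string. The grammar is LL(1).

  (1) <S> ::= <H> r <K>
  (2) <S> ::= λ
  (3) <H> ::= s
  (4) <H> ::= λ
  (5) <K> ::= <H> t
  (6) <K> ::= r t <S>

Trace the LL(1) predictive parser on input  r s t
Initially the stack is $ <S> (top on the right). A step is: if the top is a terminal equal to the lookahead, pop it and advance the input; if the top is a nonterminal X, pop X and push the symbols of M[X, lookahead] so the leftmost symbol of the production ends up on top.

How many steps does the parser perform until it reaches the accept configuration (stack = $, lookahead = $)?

7

     Stack        Input    Action
  1  $ <S>        r s t $  expand <S> ::= <H> r <K>
  2  $ <K> r <H>  r s t $  expand <H> ::= λ
  3  $ <K> r      r s t $  match r
  4  $ <K>        s t $    expand <K> ::= <H> t
  5  $ t <H>      s t $    expand <H> ::= s
  6  $ t s        s t $    match s
  7  $ t          t $      match t
Accept reached after 7 steps.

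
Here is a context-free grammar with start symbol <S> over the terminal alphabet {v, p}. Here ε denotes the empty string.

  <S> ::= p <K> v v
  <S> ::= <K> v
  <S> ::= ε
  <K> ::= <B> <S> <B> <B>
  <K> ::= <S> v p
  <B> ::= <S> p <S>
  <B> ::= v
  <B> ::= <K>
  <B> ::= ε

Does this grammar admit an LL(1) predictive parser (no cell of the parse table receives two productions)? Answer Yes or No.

No

FIRST(<S>) = {ε, p, v}
FIRST(<K>) = {ε, p, v}
FIRST(<B>) = {ε, p, v}
FOLLOW(<S>) = {$, p, v}
FOLLOW(<K>) = {p, v}
FOLLOW(<B>) = {p, v}
Cell M[<B>, p] receives both <B> ::= <S> p <S> and <B> ::= <K> and <B> ::= ε — the grammar is not LL(1).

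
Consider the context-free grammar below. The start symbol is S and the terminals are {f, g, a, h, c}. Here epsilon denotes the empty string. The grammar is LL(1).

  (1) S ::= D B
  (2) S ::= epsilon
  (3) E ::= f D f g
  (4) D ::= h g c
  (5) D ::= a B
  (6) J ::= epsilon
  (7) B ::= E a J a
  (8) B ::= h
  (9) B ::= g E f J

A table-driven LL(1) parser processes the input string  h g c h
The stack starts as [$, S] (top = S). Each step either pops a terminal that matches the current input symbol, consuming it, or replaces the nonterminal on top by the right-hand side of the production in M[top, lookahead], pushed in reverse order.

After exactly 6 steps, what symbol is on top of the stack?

step 1: stack=$ S  input=h g c h $  — expand S ::= D B
step 2: stack=$ B D  input=h g c h $  — expand D ::= h g c
step 3: stack=$ B c g h  input=h g c h $  — match h
step 4: stack=$ B c g  input=g c h $  — match g
step 5: stack=$ B c  input=c h $  — match c
step 6: stack=$ B  input=h $  — expand B ::= h
Stack after step 6: $ h (top = h).

h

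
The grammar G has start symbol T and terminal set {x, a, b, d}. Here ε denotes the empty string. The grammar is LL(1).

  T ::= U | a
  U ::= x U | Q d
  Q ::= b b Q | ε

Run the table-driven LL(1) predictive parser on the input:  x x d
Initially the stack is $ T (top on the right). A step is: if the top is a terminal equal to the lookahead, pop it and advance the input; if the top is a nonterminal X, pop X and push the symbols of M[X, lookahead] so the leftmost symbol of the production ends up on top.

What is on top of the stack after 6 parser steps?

     Stack  Input    Action
  1  $ T    x x d $  expand T ::= U
  2  $ U    x x d $  expand U ::= x U
  3  $ U x  x x d $  match x
  4  $ U    x d $    expand U ::= x U
  5  $ U x  x d $    match x
  6  $ U    d $      expand U ::= Q d
Stack after step 6: $ d Q (top = Q).

Q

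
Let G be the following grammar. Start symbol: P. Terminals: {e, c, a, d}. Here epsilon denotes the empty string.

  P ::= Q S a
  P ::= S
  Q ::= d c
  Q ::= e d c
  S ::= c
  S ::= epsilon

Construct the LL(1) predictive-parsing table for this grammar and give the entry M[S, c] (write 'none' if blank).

S ::= c

FIRST(Q): from Q::=d c we get {d}; from Q::=e d c we get {e}. So FIRST(Q) = {d, e}.
FIRST(S): from S::=c we get {c}; from S::=epsilon we get {epsilon}. So FIRST(S) = {epsilon, c}.
FIRST(P): from P::=Q S a we get {d, e}; from P::=S we get {epsilon, c}. So FIRST(P) = {epsilon, c, d, e}.
FOLLOW(P) includes $ since P is the start symbol.
FOLLOW(P): P appears on no right-hand side. Thus FOLLOW(P) = {$}.
FOLLOW(S): in P::=Q S a, S is followed by a with FIRST {a}; in P::=S, the suffix after S is empty, so FOLLOW(S) ⊇ FOLLOW(P) = {$}. Thus FOLLOW(S) = {$, a}.
For S ::= c: FIRST(c) = {c}, so it goes in M[S, t] for t ∈ {c}.
For S ::= epsilon: FIRST(epsilon) = {epsilon}, so it goes in M[S, t] for t ∈ {}; since epsilon ∈ FIRST, also for every t ∈ FOLLOW(S) = {$, a}.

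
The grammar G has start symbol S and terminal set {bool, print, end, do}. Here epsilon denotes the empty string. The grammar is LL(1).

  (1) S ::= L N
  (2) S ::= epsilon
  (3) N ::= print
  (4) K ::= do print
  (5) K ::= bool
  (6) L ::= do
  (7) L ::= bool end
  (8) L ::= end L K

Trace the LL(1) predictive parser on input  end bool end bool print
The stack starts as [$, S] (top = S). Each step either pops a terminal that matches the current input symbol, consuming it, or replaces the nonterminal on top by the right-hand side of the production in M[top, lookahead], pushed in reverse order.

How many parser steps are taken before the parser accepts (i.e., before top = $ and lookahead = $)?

10

      Stack           Input                      Action
   1  $ S             end bool end bool print $  expand S ::= L N
   2  $ N L           end bool end bool print $  expand L ::= end L K
   3  $ N K L end     end bool end bool print $  match end
   4  $ N K L         bool end bool print $      expand L ::= bool end
   5  $ N K end bool  bool end bool print $      match bool
   6  $ N K end       end bool print $           match end
   7  $ N K           bool print $               expand K ::= bool
   8  $ N bool        bool print $               match bool
   9  $ N             print $                    expand N ::= print
  10  $ print         print $                    match print
Accept reached after 10 steps.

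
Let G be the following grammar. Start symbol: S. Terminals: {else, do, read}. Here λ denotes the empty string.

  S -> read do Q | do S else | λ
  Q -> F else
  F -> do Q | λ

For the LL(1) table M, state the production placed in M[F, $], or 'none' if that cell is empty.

none

FIRST(S): from S->read do Q we get {read}; from S->do S else we get {do}; from S->λ we get {λ}. So FIRST(S) = {λ, do, read}.
FIRST(F): from F->do Q we get {do}; from F->λ we get {λ}. So FIRST(F) = {λ, do}.
FIRST(Q): from Q->F else we get {do, else}. So FIRST(Q) = {do, else}.
FOLLOW(S) includes $ since S is the start symbol.
FOLLOW(F): in Q->F else, F is followed by else with FIRST {else}. Thus FOLLOW(F) = {else}.
For F -> do Q: FIRST(do Q) = {do}, so it goes in M[F, t] for t ∈ {do}.
For F -> λ: FIRST(λ) = {λ}, so it goes in M[F, t] for t ∈ {}; since λ ∈ FIRST, also for every t ∈ FOLLOW(F) = {else}.
None of these place a production in M[F, $].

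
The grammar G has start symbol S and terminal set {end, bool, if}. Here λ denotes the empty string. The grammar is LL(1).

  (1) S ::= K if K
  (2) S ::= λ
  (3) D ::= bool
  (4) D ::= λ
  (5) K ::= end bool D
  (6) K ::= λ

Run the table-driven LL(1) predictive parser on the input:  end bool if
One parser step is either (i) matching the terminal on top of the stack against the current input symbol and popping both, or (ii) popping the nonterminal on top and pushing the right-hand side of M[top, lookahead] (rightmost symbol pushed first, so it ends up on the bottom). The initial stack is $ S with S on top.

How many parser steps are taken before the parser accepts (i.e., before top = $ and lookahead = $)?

step 1: stack=$ S  input=end bool if $  — expand S ::= K if K
step 2: stack=$ K if K  input=end bool if $  — expand K ::= end bool D
step 3: stack=$ K if D bool end  input=end bool if $  — match end
step 4: stack=$ K if D bool  input=bool if $  — match bool
step 5: stack=$ K if D  input=if $  — expand D ::= λ
step 6: stack=$ K if  input=if $  — match if
step 7: stack=$ K  input=$  — expand K ::= λ
Accept reached after 7 steps.

7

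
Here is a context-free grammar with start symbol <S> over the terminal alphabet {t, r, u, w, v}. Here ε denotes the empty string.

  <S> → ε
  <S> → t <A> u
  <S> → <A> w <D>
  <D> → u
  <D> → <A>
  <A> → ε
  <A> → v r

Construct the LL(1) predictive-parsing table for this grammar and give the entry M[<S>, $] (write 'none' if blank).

FIRST(<A>) = {ε, v}
FIRST(<S>) = {ε, t, v, w}  (via <A> w <D>)
FIRST(<D>) = {ε, u, v}  (via <A>)
FOLLOW(<S>) includes $ since <S> is the start symbol.
FOLLOW(<S>): <S> appears on no right-hand side. Thus FOLLOW(<S>) = {$}.
For <S> → ε: FIRST(ε) = {ε}, so it goes in M[<S>, t] for t ∈ {}; since ε ∈ FIRST, also for every t ∈ FOLLOW(<S>) = {$}.
For <S> → t <A> u: FIRST(t <A> u) = {t}, so it goes in M[<S>, t] for t ∈ {t}.
For <S> → <A> w <D>: FIRST(<A> w <D>) = {v, w}, so it goes in M[<S>, t] for t ∈ {v, w}.

<S> → ε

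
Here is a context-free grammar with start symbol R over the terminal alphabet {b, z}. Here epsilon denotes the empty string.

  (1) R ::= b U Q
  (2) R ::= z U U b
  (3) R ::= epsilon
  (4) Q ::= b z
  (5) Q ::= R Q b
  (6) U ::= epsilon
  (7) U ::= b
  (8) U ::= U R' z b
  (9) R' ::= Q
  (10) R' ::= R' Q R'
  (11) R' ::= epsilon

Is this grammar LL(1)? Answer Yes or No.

FIRST(R) = {epsilon, b, z}
FIRST(Q) = {b, z}
FIRST(U) = {epsilon, b, z}
FIRST(R') = {epsilon, b, z}
FOLLOW(R) = {$, b, z}
FOLLOW(Q) = {$, b, z}
FOLLOW(U) = {b, z}
FOLLOW(R') = {b, z}
Cell M[Q, b] receives both Q ::= b z and Q ::= R Q b — the grammar is not LL(1).

No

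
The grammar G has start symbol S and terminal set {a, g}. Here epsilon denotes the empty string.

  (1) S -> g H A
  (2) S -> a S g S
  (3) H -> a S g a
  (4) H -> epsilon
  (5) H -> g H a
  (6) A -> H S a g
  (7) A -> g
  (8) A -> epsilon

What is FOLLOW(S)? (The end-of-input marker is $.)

FIRST(S) = {a, g}
FIRST(H) = {epsilon, a, g}
FIRST(A) = {epsilon, a, g}  (via H S a g)
FOLLOW(S) includes $ since S is the start symbol.
FOLLOW(S): in S->a S g S (occurrence 1), S is followed by g S with FIRST {g}; in S->a S g S (occurrence 2), the suffix after S is empty (adds nothing new); in H->a S g a, S is followed by g a with FIRST {g}; in A->H S a g, S is followed by a g with FIRST {a}. Thus FOLLOW(S) = {$, a, g}.
FOLLOW(H): in S->g H A, H is followed by A with FIRST {epsilon, a, g}; in S->g H A, the suffix after H is nullable, so FOLLOW(H) ⊇ FOLLOW(S) = {$, a, g}; in H->g H a, H is followed by a with FIRST {a}; in A->H S a g, H is followed by S a g with FIRST {a, g}. Thus FOLLOW(H) = {$, a, g}.
FOLLOW(A): in S->g H A, the suffix after A is empty, so FOLLOW(A) ⊇ FOLLOW(S) = {$, a, g}. Thus FOLLOW(A) = {$, a, g}.

{$, a, g}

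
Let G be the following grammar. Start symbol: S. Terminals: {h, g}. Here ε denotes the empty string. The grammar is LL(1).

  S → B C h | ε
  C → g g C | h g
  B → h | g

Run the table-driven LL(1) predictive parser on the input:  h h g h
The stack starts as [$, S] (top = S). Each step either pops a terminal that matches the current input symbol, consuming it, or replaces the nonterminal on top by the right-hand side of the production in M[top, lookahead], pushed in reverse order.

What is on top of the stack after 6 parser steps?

step 1: stack=$ S  input=h h g h $  — expand S → B C h
step 2: stack=$ h C B  input=h h g h $  — expand B → h
step 3: stack=$ h C h  input=h h g h $  — match h
step 4: stack=$ h C  input=h g h $  — expand C → h g
step 5: stack=$ h g h  input=h g h $  — match h
step 6: stack=$ h g  input=g h $  — match g
Stack after step 6: $ h (top = h).

h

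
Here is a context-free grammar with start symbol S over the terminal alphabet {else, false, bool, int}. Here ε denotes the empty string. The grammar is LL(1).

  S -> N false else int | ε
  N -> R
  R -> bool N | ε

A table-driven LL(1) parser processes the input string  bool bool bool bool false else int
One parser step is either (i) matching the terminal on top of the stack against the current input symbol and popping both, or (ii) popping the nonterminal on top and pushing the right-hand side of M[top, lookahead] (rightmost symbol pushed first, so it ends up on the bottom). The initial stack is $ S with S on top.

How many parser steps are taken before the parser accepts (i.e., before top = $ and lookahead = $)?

18

      Stack                    Input                                 Action
   1  $ S                      bool bool bool bool false else int $  expand S -> N false else int
   2  $ int else false N       bool bool bool bool false else int $  expand N -> R
   3  $ int else false R       bool bool bool bool false else int $  expand R -> bool N
   4  $ int else false N bool  bool bool bool bool false else int $  match bool
   5  $ int else false N       bool bool bool false else int $       expand N -> R
   6  $ int else false R       bool bool bool false else int $       expand R -> bool N
   7  $ int else false N bool  bool bool bool false else int $       match bool
   8  $ int else false N       bool bool false else int $            expand N -> R
   9  $ int else false R       bool bool false else int $            expand R -> bool N
  10  $ int else false N bool  bool bool false else int $            match bool
  11  $ int else false N       bool false else int $                 expand N -> R
  12  $ int else false R       bool false else int $                 expand R -> bool N
  13  $ int else false N bool  bool false else int $                 match bool
  14  $ int else false N       false else int $                      expand N -> R
  15  $ int else false R       false else int $                      expand R -> ε
  16  $ int else false         false else int $                      match false
  17  $ int else               else int $                            match else
  18  $ int                    int $                                 match int
Accept reached after 18 steps.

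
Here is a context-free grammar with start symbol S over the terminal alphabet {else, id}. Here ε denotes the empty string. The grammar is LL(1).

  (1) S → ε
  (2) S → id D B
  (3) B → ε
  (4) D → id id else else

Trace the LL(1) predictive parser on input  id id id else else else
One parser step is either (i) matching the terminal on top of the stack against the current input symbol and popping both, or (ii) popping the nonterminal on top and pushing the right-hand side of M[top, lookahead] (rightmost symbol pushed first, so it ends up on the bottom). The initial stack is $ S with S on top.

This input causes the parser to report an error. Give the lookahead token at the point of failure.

else

     Stack                Input                      Action
  1  $ S                  id id id else else else $  expand S → id D B
  2  $ B D id             id id id else else else $  match id
  3  $ B D                id id else else else $     expand D → id id else else
  4  $ B else else id id  id id else else else $     match id
  5  $ B else else id     id else else else $        match id
  6  $ B else else        else else else $           match else
  7  $ B else             else else $                match else
  8  $ B                  else $                     error: M[B, else] is empty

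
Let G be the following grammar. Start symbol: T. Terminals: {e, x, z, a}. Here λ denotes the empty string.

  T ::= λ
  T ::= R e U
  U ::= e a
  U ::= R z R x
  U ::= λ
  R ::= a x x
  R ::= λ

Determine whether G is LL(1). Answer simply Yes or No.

Yes

FIRST(T) = {λ, a, e}
FIRST(U) = {λ, a, e, z}
FIRST(R) = {λ, a}
FOLLOW(T) = {$}
FOLLOW(U) = {$}
FOLLOW(R) = {e, x, z}
Each cell of M receives at most one production.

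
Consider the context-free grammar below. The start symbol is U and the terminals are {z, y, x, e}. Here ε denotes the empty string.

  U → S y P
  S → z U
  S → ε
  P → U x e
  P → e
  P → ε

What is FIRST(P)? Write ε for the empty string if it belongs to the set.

FIRST(S) = {ε, z}
FIRST(U) = {y, z}  (via S y P)
FIRST(P) = {ε, e, y, z}  (via U x e)

{ε, e, y, z}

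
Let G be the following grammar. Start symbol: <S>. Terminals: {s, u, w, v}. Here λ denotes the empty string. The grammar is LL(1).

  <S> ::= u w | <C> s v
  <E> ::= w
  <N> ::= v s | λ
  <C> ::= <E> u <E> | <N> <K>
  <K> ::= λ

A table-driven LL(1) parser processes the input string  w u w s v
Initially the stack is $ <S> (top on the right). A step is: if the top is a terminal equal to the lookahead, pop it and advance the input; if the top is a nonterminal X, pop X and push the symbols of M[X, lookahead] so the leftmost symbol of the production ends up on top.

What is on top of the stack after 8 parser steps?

v

step 1: stack=$ <S>  input=w u w s v $  — expand <S> ::= <C> s v
step 2: stack=$ v s <C>  input=w u w s v $  — expand <C> ::= <E> u <E>
step 3: stack=$ v s <E> u <E>  input=w u w s v $  — expand <E> ::= w
step 4: stack=$ v s <E> u w  input=w u w s v $  — match w
step 5: stack=$ v s <E> u  input=u w s v $  — match u
step 6: stack=$ v s <E>  input=w s v $  — expand <E> ::= w
step 7: stack=$ v s w  input=w s v $  — match w
step 8: stack=$ v s  input=s v $  — match s
Stack after step 8: $ v (top = v).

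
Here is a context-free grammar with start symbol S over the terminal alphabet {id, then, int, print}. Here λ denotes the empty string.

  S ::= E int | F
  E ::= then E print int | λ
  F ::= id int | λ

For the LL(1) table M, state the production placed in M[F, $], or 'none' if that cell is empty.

FIRST(E): from E::=then E print int we get {then}; from E::=λ we get {λ}. So FIRST(E) = {λ, then}.
FIRST(F): from F::=id int we get {id}; from F::=λ we get {λ}. So FIRST(F) = {λ, id}.
FIRST(S): from S::=E int we get {int, then}; from S::=F we get {λ, id}. So FIRST(S) = {λ, id, int, then}.
FOLLOW(S) includes $ since S is the start symbol.
FOLLOW(S): S appears on no right-hand side. Thus FOLLOW(S) = {$}.
FOLLOW(F): in S::=F, the suffix after F is empty, so FOLLOW(F) ⊇ FOLLOW(S) = {$}. Thus FOLLOW(F) = {$}.
For F ::= id int: FIRST(id int) = {id}, so it goes in M[F, t] for t ∈ {id}.
For F ::= λ: FIRST(λ) = {λ}, so it goes in M[F, t] for t ∈ {}; since λ ∈ FIRST, also for every t ∈ FOLLOW(F) = {$}.

F ::= λ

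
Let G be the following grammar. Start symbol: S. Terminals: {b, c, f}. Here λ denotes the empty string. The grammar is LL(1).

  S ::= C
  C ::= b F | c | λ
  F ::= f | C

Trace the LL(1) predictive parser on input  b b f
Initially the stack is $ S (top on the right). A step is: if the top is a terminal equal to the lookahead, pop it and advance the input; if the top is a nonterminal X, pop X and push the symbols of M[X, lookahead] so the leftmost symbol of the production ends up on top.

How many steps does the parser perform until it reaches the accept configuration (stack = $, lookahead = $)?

8

step 1: stack=$ S  input=b b f $  — expand S ::= C
step 2: stack=$ C  input=b b f $  — expand C ::= b F
step 3: stack=$ F b  input=b b f $  — match b
step 4: stack=$ F  input=b f $  — expand F ::= C
step 5: stack=$ C  input=b f $  — expand C ::= b F
step 6: stack=$ F b  input=b f $  — match b
step 7: stack=$ F  input=f $  — expand F ::= f
step 8: stack=$ f  input=f $  — match f
Accept reached after 8 steps.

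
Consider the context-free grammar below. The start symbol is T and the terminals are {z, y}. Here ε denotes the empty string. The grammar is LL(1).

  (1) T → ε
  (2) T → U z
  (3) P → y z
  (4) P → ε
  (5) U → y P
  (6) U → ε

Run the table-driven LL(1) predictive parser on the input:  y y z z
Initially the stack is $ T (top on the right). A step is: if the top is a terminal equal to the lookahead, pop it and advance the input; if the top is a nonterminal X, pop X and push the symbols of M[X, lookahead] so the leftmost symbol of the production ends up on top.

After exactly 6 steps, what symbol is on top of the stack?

z

     Stack    Input      Action
  1  $ T      y y z z $  expand T → U z
  2  $ z U    y y z z $  expand U → y P
  3  $ z P y  y y z z $  match y
  4  $ z P    y z z $    expand P → y z
  5  $ z z y  y z z $    match y
  6  $ z z    z z $      match z
Stack after step 6: $ z (top = z).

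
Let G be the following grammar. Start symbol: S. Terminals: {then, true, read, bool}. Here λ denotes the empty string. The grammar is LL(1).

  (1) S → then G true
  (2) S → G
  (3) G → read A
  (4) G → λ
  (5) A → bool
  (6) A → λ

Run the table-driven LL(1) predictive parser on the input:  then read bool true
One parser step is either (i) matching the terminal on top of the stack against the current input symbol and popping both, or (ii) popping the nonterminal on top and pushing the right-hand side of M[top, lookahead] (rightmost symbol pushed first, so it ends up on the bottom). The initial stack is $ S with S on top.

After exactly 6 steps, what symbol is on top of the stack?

     Stack          Input                  Action
  1  $ S            then read bool true $  expand S → then G true
  2  $ true G then  then read bool true $  match then
  3  $ true G       read bool true $       expand G → read A
  4  $ true A read  read bool true $       match read
  5  $ true A       bool true $            expand A → bool
  6  $ true bool    bool true $            match bool
Stack after step 6: $ true (top = true).

true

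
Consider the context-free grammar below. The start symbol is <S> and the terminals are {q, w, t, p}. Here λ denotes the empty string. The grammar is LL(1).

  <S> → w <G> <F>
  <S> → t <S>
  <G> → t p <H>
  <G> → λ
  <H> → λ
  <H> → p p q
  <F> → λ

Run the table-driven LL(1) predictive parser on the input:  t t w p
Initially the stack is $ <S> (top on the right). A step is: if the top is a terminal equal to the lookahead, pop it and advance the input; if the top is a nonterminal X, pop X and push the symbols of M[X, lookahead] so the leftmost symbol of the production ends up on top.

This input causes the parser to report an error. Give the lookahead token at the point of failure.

step 1: stack=$ <S>  input=t t w p $  — expand <S> → t <S>
step 2: stack=$ <S> t  input=t t w p $  — match t
step 3: stack=$ <S>  input=t w p $  — expand <S> → t <S>
step 4: stack=$ <S> t  input=t w p $  — match t
step 5: stack=$ <S>  input=w p $  — expand <S> → w <G> <F>
step 6: stack=$ <F> <G> w  input=w p $  — match w
step 7: stack=$ <F> <G>  input=p $  — error: M[<G>, p] is empty

p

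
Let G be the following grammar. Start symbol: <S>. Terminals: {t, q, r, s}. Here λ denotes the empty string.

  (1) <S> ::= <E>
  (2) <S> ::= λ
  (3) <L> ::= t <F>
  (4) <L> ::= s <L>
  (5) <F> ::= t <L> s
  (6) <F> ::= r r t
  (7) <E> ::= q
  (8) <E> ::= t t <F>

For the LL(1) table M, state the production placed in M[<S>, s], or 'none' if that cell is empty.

FIRST(<L>) = {s, t}
FIRST(<F>) = {r, t}
FIRST(<E>) = {q, t}
FIRST(<S>) = {λ, q, t}  (via <E>)
FOLLOW(<S>) includes $ since <S> is the start symbol.
FOLLOW(<S>): <S> appears on no right-hand side. Thus FOLLOW(<S>) = {$}.
For <S> ::= <E>: FIRST(<E>) = {q, t}, so it goes in M[<S>, t] for t ∈ {q, t}.
For <S> ::= λ: FIRST(λ) = {λ}, so it goes in M[<S>, t] for t ∈ {}; since λ ∈ FIRST, also for every t ∈ FOLLOW(<S>) = {$}.
None of these place a production in M[<S>, s].

none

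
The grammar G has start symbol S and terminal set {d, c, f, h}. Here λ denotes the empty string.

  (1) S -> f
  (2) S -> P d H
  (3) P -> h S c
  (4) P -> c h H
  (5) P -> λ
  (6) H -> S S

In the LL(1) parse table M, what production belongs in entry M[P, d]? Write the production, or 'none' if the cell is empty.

FIRST(P) = {λ, c, h}
FIRST(S) = {c, d, f, h}  (via P d H)
FIRST(H) = {c, d, f, h}  (via S S)
FOLLOW(S) includes $ since S is the start symbol.
FOLLOW(P): in S->P d H, P is followed by d H with FIRST {d}. Thus FOLLOW(P) = {d}.
For P -> h S c: FIRST(h S c) = {h}, so it goes in M[P, t] for t ∈ {h}.
For P -> c h H: FIRST(c h H) = {c}, so it goes in M[P, t] for t ∈ {c}.
For P -> λ: FIRST(λ) = {λ}, so it goes in M[P, t] for t ∈ {}; since λ ∈ FIRST, also for every t ∈ FOLLOW(P) = {d}.

P -> λ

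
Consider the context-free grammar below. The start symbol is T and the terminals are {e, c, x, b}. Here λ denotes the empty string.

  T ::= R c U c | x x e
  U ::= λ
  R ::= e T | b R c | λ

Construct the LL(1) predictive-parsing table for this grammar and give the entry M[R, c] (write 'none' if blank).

FIRST(U): from U::=λ we get {λ}. So FIRST(U) = {λ}.
FIRST(R): from R::=e T we get {e}; from R::=b R c we get {b}; from R::=λ we get {λ}. So FIRST(R) = {λ, b, e}.
FIRST(T): from T::=R c U c we get {b, c, e}; from T::=x x e we get {x}. So FIRST(T) = {b, c, e, x}.
FOLLOW(T) includes $ since T is the start symbol.
FOLLOW(R): in T::=R c U c, R is followed by c U c with FIRST {c}; in R::=b R c, R is followed by c with FIRST {c}. Thus FOLLOW(R) = {c}.
For R ::= e T: FIRST(e T) = {e}, so it goes in M[R, t] for t ∈ {e}.
For R ::= b R c: FIRST(b R c) = {b}, so it goes in M[R, t] for t ∈ {b}.
For R ::= λ: FIRST(λ) = {λ}, so it goes in M[R, t] for t ∈ {}; since λ ∈ FIRST, also for every t ∈ FOLLOW(R) = {c}.

R ::= λ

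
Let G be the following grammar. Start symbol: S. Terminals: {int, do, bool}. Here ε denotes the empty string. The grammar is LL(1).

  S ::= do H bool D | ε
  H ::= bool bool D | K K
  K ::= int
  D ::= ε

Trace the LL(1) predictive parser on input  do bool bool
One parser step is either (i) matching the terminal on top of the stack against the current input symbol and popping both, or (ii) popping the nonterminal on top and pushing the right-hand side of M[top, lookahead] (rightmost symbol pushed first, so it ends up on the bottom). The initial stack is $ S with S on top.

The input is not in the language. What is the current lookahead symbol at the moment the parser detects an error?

$

step 1: stack=$ S  input=do bool bool $  — expand S ::= do H bool D
step 2: stack=$ D bool H do  input=do bool bool $  — match do
step 3: stack=$ D bool H  input=bool bool $  — expand H ::= bool bool D
step 4: stack=$ D bool D bool bool  input=bool bool $  — match bool
step 5: stack=$ D bool D bool  input=bool $  — match bool
step 6: stack=$ D bool D  input=$  — expand D ::= ε
step 7: stack=$ D bool  input=$  — error: top is terminal bool but lookahead is $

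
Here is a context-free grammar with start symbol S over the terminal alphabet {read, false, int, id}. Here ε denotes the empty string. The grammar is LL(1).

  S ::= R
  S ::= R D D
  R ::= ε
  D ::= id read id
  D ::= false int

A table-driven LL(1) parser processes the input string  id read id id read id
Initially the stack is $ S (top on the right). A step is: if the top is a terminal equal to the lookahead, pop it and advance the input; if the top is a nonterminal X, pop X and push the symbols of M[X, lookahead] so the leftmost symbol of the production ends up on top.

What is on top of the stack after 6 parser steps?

D

step 1: stack=$ S  input=id read id id read id $  — expand S ::= R D D
step 2: stack=$ D D R  input=id read id id read id $  — expand R ::= ε
step 3: stack=$ D D  input=id read id id read id $  — expand D ::= id read id
step 4: stack=$ D id read id  input=id read id id read id $  — match id
step 5: stack=$ D id read  input=read id id read id $  — match read
step 6: stack=$ D id  input=id id read id $  — match id
Stack after step 6: $ D (top = D).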